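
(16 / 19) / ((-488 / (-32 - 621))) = 1306 / 1159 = 1.13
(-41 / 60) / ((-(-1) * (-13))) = 41 / 780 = 0.05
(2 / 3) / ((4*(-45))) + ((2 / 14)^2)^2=-2131 / 648270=-0.00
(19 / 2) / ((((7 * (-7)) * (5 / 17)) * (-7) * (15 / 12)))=646 / 8575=0.08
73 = 73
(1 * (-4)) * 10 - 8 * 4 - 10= -82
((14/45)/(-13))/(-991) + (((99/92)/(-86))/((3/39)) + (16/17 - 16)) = -1186919148929/77976676440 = -15.22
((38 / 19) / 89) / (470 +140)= 1 / 27145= 0.00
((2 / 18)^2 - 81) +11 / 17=-110629 / 1377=-80.34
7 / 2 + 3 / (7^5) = 117655 / 33614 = 3.50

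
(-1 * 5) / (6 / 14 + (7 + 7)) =-35 / 101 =-0.35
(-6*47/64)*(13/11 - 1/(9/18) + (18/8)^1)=-8883/1408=-6.31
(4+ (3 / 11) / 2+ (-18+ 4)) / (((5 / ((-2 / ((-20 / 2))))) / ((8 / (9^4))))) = -868 / 1804275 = -0.00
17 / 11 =1.55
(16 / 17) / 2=0.47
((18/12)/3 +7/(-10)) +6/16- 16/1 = -633/40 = -15.82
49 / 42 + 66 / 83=977 / 498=1.96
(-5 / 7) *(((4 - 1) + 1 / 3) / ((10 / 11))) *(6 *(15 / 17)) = -1650 / 119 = -13.87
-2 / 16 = -0.12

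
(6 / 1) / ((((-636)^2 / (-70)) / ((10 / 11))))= -175 / 185394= -0.00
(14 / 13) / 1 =14 / 13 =1.08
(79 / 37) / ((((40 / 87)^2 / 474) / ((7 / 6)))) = 330666903 / 59200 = 5585.59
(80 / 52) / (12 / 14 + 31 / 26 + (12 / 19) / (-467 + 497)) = 26600 / 35799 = 0.74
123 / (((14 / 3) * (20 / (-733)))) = -270477 / 280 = -965.99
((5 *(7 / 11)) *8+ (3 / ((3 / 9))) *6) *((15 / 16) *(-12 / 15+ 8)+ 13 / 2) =23161 / 22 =1052.77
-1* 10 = -10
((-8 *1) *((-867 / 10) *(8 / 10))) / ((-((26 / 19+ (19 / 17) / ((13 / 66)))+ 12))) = -7281066 / 249875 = -29.14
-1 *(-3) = 3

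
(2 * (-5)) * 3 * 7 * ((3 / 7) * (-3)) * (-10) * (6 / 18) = -900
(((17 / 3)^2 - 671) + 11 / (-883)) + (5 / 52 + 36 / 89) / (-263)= -6179984831435 / 9672802308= -638.90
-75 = -75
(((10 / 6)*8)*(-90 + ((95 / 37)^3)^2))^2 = 406710331332235017366760000 / 59246568052560317529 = 6864707.02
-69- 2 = -71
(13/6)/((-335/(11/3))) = -143/6030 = -0.02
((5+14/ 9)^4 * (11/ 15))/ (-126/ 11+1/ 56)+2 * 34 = -34960548236/ 693333675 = -50.42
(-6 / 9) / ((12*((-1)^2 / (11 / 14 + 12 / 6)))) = -13 / 84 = -0.15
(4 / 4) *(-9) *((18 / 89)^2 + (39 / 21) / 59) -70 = -231127175 / 3271373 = -70.65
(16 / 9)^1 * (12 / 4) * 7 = 112 / 3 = 37.33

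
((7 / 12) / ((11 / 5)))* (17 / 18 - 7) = -3815 / 2376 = -1.61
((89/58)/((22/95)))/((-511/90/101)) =-117.87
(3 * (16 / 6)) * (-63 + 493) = 3440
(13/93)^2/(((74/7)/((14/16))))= 8281/5120208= 0.00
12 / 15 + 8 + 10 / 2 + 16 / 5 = 17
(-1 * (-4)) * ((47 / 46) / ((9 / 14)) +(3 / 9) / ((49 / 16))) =68900 / 10143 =6.79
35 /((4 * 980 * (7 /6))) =0.01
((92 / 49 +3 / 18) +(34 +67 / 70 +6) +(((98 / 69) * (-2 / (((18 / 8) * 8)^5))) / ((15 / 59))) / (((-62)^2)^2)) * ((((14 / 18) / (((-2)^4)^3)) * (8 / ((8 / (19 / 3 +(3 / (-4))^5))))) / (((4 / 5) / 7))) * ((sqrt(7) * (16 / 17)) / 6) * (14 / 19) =1995511197898744217382901 * sqrt(7) / 39639401820335398025428992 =0.13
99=99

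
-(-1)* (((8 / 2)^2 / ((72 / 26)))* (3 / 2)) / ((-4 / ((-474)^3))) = 230742252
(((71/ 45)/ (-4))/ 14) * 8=-71/ 315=-0.23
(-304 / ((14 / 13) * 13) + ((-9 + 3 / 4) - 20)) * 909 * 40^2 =-72668057.14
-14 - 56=-70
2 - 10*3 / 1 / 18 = 0.33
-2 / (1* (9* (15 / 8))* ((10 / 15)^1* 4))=-2 / 45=-0.04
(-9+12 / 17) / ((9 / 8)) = -376 / 51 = -7.37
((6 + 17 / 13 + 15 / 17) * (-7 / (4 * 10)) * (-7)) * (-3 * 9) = -239463 / 884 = -270.89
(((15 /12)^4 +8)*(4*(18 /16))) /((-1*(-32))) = 24057 /16384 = 1.47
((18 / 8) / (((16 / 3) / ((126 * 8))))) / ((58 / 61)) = 103761 / 232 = 447.25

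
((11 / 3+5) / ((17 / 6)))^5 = 380204032 / 1419857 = 267.78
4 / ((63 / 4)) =16 / 63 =0.25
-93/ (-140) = 93/ 140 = 0.66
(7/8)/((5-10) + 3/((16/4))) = -7/34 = -0.21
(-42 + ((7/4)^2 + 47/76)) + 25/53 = -609797/16112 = -37.85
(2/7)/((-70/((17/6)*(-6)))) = 17/245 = 0.07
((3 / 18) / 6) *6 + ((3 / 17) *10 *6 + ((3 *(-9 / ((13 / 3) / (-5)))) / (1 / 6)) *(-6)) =-1472899 / 1326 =-1110.78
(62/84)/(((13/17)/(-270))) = -23715/91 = -260.60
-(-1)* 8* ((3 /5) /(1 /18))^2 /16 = 1458 /25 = 58.32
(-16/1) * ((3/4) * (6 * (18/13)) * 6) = -7776/13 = -598.15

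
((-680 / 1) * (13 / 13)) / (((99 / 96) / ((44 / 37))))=-87040 / 111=-784.14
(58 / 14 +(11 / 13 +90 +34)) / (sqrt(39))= 11738 * sqrt(39) / 3549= 20.65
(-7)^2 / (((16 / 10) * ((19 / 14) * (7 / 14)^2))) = 1715 / 19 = 90.26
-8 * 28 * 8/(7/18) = -4608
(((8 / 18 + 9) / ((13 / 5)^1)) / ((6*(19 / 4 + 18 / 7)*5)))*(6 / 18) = 0.01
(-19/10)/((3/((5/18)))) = -19/108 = -0.18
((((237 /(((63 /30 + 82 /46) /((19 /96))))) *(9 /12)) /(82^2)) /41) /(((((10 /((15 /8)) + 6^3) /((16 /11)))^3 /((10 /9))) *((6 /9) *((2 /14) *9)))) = 953925 /78888144086452448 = 0.00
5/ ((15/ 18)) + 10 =16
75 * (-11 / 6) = -275 / 2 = -137.50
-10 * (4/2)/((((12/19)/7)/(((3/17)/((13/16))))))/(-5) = 2128/221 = 9.63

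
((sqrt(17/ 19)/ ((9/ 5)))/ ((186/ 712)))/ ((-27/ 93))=-1780 * sqrt(323)/ 4617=-6.93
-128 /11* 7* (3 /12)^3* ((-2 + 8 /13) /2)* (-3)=-378 /143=-2.64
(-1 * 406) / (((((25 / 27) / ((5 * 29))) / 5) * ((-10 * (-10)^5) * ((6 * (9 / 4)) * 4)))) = -5887 / 1000000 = -0.01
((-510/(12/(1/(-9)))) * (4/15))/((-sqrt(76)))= -17 * sqrt(19)/513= -0.14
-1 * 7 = -7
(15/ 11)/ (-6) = -5/ 22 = -0.23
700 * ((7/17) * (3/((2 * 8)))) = 3675/68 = 54.04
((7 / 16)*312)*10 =1365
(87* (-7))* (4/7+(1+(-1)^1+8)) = -5220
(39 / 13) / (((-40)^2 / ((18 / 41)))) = 0.00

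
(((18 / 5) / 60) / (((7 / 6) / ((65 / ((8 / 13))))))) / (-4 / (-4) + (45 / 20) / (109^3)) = 1969739109 / 362608750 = 5.43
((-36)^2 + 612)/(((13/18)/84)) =2884896/13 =221915.08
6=6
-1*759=-759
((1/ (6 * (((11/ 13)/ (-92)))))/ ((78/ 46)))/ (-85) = 0.13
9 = 9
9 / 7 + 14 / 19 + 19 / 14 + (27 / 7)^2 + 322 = 633559 / 1862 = 340.26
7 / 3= 2.33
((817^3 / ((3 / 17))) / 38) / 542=487934459 / 3252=150041.35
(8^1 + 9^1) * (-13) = -221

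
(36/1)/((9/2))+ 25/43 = 369/43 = 8.58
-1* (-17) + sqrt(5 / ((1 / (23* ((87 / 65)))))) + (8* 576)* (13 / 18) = sqrt(26013) / 13 + 3345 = 3357.41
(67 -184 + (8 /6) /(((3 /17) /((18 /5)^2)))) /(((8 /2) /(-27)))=12879 /100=128.79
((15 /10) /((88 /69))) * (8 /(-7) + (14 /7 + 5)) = 8487 /1232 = 6.89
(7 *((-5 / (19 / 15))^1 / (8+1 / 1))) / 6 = -175 / 342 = -0.51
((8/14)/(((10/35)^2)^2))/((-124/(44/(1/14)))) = -26411/62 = -425.98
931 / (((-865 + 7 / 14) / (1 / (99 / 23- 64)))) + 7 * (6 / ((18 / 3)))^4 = 125265 / 17849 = 7.02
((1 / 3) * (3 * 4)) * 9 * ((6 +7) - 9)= 144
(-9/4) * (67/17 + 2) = -13.37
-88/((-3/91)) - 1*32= 7912/3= 2637.33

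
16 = 16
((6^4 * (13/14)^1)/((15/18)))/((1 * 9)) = 5616/35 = 160.46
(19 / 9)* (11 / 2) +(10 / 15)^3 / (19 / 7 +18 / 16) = 135701 / 11610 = 11.69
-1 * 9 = -9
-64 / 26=-32 / 13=-2.46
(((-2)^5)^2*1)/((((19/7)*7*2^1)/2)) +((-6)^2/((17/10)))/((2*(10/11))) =21170/323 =65.54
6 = 6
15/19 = 0.79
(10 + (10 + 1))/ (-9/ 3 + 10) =3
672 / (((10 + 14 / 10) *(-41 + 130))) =1120 / 1691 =0.66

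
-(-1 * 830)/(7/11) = 9130/7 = 1304.29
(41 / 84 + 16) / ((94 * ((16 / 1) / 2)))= 1385 / 63168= 0.02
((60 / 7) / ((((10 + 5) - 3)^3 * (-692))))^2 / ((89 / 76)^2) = 9025 / 240875863070976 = 0.00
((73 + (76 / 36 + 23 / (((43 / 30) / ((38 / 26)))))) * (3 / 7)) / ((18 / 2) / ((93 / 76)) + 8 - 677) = -15372094 / 240778629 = -0.06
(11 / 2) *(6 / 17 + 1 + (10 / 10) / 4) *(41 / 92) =49159 / 12512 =3.93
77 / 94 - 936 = -935.18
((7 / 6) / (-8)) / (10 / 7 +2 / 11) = -539 / 5952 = -0.09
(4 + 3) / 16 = 7 / 16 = 0.44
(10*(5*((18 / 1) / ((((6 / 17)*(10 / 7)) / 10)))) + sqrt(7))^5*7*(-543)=-6887935430409051748973250 - 1929393338882170011249*sqrt(7)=-6893040125364958538210105.00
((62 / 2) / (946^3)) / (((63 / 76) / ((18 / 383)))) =589 / 283713653377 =0.00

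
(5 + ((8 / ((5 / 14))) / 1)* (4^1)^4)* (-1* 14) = -80351.60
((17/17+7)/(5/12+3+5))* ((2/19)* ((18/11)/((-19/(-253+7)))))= 850176/401071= 2.12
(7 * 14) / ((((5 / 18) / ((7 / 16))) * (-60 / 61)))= -62769 / 400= -156.92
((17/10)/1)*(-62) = -527/5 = -105.40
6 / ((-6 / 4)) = -4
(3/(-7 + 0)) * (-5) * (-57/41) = -855/287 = -2.98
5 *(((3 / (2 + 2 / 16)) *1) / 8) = 15 / 17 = 0.88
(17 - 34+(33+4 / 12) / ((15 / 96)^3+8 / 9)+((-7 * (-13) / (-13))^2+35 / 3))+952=815875703 / 789807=1033.01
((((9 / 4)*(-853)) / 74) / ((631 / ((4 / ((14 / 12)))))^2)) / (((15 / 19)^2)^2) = -889310504 / 451166183125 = -0.00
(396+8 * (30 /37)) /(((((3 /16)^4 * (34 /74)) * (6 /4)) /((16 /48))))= 38273024 /243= 157502.16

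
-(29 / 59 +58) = -3451 / 59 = -58.49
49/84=7/12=0.58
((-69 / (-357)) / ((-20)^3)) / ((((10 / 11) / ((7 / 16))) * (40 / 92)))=-5819 / 217600000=-0.00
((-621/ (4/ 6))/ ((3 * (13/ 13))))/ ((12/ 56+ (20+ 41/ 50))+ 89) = -108675/ 38512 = -2.82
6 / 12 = 1 / 2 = 0.50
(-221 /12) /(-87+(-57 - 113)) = 221 /3084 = 0.07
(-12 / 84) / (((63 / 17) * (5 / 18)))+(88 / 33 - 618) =-615.47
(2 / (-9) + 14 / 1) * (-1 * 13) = -1612 / 9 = -179.11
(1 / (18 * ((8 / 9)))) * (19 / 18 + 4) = 91 / 288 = 0.32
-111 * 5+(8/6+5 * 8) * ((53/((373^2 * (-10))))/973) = -1126976207311/2030587755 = -555.00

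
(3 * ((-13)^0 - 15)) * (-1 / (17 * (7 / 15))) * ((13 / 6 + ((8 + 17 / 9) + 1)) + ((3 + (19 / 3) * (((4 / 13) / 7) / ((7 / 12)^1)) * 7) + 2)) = 175235 / 1547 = 113.27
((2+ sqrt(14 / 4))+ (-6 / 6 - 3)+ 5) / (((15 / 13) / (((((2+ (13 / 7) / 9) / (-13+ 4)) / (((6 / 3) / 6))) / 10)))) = -1807 / 9450 - 1807 * sqrt(14) / 56700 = -0.31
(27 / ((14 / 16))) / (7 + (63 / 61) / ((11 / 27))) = 72468 / 22393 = 3.24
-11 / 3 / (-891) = 0.00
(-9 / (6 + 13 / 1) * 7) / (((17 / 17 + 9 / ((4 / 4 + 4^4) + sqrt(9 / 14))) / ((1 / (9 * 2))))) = -0.18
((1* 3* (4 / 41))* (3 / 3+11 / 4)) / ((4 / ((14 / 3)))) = 105 / 82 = 1.28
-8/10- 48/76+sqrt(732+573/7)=-136/95+3 * sqrt(4431)/7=27.10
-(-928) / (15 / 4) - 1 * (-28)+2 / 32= 66127 / 240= 275.53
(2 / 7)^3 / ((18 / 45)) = 0.06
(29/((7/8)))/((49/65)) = 15080/343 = 43.97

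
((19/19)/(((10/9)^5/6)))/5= 177147/250000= 0.71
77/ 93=0.83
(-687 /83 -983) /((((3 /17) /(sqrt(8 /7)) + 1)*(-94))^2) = -112944379000 /927369309347 + 9701327712*sqrt(14) /927369309347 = -0.08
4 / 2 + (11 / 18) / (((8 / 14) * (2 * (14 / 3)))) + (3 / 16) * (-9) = 41 / 96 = 0.43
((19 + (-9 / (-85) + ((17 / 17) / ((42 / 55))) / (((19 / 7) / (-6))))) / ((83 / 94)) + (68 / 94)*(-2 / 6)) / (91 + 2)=342445444 / 1757732085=0.19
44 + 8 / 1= 52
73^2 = 5329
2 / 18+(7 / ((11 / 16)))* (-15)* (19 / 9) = -31909 / 99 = -322.31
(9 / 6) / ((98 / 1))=3 / 196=0.02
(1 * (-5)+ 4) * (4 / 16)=-1 / 4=-0.25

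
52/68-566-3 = -9660/17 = -568.24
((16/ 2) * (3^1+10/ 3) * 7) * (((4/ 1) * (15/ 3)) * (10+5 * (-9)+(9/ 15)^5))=-247715.09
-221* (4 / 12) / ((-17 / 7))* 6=182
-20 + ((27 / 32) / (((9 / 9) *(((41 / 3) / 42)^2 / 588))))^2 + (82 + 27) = 248156786238437 / 11303044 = 21954863.33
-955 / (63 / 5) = -4775 / 63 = -75.79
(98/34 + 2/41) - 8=-3533/697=-5.07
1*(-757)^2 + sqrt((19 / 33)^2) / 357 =6751090288 / 11781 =573049.00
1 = 1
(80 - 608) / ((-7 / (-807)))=-426096 / 7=-60870.86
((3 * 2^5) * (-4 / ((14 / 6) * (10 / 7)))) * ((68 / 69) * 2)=-26112 / 115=-227.06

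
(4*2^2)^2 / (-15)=-256 / 15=-17.07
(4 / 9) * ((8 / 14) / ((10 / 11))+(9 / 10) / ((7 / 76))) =208 / 45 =4.62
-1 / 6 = -0.17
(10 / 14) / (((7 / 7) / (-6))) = -30 / 7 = -4.29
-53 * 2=-106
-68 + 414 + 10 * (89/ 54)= 9787/ 27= 362.48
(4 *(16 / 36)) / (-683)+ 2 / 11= 12118 / 67617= 0.18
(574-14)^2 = 313600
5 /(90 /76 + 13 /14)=665 /281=2.37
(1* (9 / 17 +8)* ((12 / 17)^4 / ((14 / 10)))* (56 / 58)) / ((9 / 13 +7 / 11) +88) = 49420800 / 3022875553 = 0.02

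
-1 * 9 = -9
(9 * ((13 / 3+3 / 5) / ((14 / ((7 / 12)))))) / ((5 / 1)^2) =37 / 500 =0.07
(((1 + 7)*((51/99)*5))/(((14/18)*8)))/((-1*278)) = -255/21406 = -0.01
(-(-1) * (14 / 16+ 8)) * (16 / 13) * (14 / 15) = 1988 / 195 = 10.19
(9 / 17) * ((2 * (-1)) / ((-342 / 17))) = 1 / 19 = 0.05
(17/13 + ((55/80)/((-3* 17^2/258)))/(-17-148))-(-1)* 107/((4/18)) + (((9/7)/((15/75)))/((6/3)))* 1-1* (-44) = 1672689673/3155880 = 530.02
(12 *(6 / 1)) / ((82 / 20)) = 720 / 41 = 17.56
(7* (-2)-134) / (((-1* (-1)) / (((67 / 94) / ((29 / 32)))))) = -158656 / 1363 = -116.40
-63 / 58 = -1.09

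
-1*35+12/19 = -653/19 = -34.37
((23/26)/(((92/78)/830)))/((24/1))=415/16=25.94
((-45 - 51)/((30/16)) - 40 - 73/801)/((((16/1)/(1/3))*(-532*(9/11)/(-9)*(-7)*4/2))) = 4021831/1431803520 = 0.00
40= 40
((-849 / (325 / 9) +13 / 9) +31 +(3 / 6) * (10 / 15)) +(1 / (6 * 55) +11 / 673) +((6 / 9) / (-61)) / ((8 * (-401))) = 19674993446287 / 2118691961100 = 9.29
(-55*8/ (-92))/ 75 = 22/ 345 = 0.06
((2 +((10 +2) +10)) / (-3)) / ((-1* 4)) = 2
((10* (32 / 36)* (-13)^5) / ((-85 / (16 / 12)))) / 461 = 23762752 / 211599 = 112.30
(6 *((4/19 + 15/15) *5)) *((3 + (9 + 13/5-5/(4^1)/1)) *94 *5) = 4329405/19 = 227863.42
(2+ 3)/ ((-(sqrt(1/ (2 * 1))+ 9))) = -90/ 161+ 5 * sqrt(2)/ 161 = -0.52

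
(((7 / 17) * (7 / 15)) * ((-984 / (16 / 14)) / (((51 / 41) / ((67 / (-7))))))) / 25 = 5518723 / 108375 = 50.92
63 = 63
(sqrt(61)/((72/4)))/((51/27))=sqrt(61)/34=0.23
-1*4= -4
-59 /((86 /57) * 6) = -1121 /172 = -6.52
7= 7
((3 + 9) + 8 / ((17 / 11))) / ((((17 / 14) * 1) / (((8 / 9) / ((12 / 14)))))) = 114464 / 7803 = 14.67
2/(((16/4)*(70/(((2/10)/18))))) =1/12600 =0.00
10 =10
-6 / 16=-3 / 8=-0.38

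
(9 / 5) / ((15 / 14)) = 42 / 25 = 1.68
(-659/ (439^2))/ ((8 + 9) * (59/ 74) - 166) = 48766/ 2174085601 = 0.00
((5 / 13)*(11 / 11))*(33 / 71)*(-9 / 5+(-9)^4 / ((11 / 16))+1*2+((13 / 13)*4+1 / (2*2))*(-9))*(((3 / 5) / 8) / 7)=18820341 / 1033760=18.21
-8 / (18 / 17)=-68 / 9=-7.56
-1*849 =-849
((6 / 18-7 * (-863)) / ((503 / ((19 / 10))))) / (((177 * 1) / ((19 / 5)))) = 0.49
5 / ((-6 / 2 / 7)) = -35 / 3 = -11.67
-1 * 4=-4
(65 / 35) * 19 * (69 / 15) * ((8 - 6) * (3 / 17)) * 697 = 1397526 / 35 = 39929.31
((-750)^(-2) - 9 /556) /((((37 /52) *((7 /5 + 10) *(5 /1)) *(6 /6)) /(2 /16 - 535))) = 35197594861 /164897437500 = 0.21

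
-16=-16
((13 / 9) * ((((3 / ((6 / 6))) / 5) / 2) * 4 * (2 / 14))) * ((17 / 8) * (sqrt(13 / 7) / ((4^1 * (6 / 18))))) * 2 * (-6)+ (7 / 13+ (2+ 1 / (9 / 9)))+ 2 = -0.92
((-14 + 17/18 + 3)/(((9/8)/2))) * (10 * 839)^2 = -101927760800/81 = -1258367417.28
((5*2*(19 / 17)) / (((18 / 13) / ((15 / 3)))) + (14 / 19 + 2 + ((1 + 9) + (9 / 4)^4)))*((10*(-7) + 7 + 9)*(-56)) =1230320343 / 5168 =238065.08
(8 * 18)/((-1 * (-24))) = 6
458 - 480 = -22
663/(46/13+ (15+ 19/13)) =663/20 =33.15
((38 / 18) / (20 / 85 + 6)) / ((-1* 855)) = -17 / 42930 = -0.00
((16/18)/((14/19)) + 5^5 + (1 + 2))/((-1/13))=-2562820/63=-40679.68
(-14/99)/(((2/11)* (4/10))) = -35/18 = -1.94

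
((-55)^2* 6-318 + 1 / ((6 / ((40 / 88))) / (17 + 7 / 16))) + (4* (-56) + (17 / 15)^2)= 1394759953 / 79200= 17610.61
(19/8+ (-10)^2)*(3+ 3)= 2457/4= 614.25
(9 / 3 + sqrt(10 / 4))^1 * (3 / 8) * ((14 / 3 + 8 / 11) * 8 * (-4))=-2136 / 11-356 * sqrt(10) / 11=-296.52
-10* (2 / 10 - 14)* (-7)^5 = -2319366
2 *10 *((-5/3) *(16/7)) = -1600/21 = -76.19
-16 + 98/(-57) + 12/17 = -16486/969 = -17.01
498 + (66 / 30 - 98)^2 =241891 / 25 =9675.64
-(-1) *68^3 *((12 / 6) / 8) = 78608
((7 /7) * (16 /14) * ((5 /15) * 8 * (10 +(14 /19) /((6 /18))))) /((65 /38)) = 29696 /1365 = 21.76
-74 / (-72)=37 / 36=1.03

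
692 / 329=2.10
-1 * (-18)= 18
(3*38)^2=12996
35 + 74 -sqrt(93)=109 -sqrt(93)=99.36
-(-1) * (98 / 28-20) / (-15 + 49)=-33 / 68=-0.49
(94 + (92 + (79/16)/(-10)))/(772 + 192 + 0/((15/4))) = 29681/154240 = 0.19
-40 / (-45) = 8 / 9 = 0.89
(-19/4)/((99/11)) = -0.53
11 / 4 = 2.75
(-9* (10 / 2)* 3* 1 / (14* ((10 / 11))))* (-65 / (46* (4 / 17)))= 328185 / 5152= 63.70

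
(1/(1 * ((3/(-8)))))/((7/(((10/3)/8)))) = -0.16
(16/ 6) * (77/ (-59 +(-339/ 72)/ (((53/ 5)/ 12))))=-65296/ 20457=-3.19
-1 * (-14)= 14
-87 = -87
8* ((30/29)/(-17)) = -240/493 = -0.49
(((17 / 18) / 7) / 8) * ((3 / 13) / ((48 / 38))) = 323 / 104832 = 0.00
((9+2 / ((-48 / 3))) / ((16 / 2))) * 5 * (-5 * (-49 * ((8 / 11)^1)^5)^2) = -71500719718400 / 25937424601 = -2756.66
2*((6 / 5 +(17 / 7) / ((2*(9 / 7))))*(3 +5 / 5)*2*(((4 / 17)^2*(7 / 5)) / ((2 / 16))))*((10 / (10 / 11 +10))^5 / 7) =31082843 / 15801075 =1.97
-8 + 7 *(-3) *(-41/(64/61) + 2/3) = 51113/64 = 798.64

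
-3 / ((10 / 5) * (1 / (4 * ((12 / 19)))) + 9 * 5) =-72 / 1099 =-0.07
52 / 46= 1.13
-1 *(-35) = 35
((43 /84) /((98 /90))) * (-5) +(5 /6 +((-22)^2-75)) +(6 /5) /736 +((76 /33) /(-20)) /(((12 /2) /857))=4886465999 /12496176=391.04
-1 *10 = -10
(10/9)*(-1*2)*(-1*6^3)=480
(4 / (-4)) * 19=-19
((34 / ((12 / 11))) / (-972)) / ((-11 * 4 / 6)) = 17 / 3888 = 0.00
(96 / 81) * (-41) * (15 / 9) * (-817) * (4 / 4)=5359520 / 81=66166.91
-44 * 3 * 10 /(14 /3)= -1980 /7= -282.86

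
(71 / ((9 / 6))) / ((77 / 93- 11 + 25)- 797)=-0.06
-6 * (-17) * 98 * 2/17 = 1176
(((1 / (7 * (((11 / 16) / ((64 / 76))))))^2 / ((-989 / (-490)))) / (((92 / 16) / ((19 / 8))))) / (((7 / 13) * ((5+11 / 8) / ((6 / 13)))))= 5242880 / 6223147007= 0.00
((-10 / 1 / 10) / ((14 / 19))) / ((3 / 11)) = -209 / 42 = -4.98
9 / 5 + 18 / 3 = 39 / 5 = 7.80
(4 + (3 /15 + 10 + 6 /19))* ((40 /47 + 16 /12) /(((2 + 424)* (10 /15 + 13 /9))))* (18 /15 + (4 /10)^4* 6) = 3822588 /80096875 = 0.05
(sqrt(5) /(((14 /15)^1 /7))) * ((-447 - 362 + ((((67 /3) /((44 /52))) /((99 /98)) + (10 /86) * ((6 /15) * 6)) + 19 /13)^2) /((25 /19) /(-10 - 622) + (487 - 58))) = -3241752800786074240 * sqrt(5) /5726990909824834221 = -1.27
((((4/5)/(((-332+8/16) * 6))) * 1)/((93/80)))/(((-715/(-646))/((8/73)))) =-19456/567933795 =-0.00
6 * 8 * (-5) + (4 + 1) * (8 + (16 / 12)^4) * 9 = 2360 / 9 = 262.22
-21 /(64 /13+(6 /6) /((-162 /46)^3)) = -145083393 /33854053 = -4.29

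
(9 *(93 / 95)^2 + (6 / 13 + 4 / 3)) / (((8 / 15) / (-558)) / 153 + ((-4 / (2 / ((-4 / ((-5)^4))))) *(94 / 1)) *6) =3913916604075 / 2711665765276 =1.44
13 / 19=0.68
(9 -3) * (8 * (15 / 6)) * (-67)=-8040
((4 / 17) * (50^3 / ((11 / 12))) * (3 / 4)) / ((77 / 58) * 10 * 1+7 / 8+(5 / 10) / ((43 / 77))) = 44892000000 / 28068887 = 1599.35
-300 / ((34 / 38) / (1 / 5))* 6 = -6840 / 17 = -402.35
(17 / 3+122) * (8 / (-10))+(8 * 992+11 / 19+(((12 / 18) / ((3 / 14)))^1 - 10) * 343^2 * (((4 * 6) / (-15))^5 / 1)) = 4545520756771 / 534375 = 8506237.67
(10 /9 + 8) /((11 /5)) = 410 /99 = 4.14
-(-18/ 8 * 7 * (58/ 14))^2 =-68121/ 16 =-4257.56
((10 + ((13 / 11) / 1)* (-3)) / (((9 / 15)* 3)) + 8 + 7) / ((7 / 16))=29440 / 693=42.48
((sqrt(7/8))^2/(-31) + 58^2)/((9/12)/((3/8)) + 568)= 166853/28272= 5.90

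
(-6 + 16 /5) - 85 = -439 /5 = -87.80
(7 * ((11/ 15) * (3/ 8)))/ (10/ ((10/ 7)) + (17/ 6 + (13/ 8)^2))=1848/ 11975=0.15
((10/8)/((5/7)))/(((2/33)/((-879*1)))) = -25381.12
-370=-370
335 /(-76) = -4.41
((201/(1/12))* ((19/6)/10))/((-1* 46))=-3819/230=-16.60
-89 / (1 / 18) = -1602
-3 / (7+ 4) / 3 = -1 / 11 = -0.09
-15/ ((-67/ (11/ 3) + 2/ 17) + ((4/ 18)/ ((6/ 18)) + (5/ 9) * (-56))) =25245/ 81793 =0.31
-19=-19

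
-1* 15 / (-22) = 15 / 22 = 0.68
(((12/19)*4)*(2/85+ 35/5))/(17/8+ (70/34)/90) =2063232/249755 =8.26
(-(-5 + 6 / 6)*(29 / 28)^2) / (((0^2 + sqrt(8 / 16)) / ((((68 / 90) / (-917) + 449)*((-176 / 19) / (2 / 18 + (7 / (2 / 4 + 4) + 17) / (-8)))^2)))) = 7722691877728256*sqrt(2) / 227821318585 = 47939.04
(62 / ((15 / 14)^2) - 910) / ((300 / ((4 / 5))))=-192598 / 84375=-2.28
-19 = -19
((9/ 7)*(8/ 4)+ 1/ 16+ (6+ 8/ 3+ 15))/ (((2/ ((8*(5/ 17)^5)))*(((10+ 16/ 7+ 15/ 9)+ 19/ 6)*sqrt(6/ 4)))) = 27615625*sqrt(6)/ 6125263098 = 0.01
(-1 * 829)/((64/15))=-12435/64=-194.30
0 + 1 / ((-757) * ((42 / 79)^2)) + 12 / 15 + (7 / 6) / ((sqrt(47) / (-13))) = 5310187 / 6676740- 91 * sqrt(47) / 282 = -1.42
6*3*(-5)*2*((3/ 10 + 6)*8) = -9072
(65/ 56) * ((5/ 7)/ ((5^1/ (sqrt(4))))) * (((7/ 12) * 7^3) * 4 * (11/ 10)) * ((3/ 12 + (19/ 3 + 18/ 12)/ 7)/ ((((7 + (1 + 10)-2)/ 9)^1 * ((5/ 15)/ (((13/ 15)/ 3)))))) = 299299/ 1536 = 194.86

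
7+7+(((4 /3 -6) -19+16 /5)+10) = 3.53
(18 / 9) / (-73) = -2 / 73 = -0.03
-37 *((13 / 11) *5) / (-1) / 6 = 2405 / 66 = 36.44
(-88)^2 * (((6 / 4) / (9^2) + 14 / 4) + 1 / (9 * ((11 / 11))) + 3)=1386176 / 27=51339.85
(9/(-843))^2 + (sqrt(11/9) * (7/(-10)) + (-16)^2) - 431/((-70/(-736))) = -4276.43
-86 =-86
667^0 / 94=1 / 94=0.01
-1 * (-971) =971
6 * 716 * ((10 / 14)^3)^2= 67125000 / 117649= 570.55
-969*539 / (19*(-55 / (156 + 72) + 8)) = -3542.96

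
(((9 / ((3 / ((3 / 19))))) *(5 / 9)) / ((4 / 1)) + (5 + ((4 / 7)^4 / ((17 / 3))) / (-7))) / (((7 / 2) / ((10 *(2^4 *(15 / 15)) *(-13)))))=-114341184880 / 38000627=-3008.93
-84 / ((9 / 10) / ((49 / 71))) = -13720 / 213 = -64.41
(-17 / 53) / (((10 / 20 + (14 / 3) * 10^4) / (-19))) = 0.00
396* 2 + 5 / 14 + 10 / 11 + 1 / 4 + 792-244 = 413187 / 308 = 1341.52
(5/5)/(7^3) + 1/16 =359/5488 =0.07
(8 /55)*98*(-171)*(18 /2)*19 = -22924944 /55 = -416817.16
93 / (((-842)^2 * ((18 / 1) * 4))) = 31 / 17015136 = 0.00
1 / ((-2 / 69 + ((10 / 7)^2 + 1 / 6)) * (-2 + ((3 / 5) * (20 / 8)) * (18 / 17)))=-16422 / 14731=-1.11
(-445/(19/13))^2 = 33466225/361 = 92704.22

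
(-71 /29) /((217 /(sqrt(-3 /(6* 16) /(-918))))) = -71* sqrt(51) /7702632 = -0.00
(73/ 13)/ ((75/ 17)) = 1241/ 975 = 1.27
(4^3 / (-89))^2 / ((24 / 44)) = 22528 / 23763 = 0.95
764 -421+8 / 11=3781 / 11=343.73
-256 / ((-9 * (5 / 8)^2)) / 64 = 256 / 225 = 1.14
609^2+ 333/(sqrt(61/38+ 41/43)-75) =3407268528639/9187069-333 * sqrt(6831754)/9187069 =370876.46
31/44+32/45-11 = -18977/1980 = -9.58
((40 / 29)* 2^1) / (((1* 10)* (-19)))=-8 / 551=-0.01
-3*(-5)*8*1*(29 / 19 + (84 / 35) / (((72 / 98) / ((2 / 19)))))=4264 / 19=224.42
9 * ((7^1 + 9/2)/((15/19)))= 1311/10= 131.10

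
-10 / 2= -5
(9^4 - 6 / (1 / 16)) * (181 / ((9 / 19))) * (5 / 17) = 37055225 / 51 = 726573.04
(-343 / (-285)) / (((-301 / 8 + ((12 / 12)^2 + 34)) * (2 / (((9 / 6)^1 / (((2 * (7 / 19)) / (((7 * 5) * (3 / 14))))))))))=-7 / 2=-3.50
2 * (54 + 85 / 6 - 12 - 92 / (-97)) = 33241 / 291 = 114.23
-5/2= -2.50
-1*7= -7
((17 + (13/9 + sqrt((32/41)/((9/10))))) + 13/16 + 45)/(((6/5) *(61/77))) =1540 *sqrt(205)/22509 + 3562405/52704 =68.57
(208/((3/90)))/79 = 6240/79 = 78.99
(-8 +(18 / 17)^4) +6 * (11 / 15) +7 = 1944737 / 417605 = 4.66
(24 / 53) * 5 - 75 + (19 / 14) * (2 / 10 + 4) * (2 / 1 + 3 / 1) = -4689 / 106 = -44.24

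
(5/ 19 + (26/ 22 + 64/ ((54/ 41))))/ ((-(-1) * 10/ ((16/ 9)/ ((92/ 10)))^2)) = 45177920/ 241796907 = 0.19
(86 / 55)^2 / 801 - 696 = -1686418004 / 2423025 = -696.00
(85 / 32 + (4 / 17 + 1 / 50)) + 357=359.91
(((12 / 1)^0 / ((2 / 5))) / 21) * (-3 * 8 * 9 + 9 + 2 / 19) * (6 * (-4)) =78620 / 133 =591.13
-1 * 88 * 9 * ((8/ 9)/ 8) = -88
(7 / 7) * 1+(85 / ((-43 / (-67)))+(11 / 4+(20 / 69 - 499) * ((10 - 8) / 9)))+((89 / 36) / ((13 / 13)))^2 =40348361 / 1281744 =31.48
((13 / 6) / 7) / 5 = 13 / 210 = 0.06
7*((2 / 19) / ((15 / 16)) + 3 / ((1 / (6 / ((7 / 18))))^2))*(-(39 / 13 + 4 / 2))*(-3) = 9974288 / 133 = 74994.65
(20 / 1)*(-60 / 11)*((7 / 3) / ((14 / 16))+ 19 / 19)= -400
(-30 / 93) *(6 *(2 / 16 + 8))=-975 / 62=-15.73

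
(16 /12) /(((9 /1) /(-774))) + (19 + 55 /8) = -2131 /24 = -88.79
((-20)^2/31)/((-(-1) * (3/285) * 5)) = 245.16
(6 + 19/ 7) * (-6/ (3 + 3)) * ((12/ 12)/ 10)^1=-0.87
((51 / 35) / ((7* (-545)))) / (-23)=51 / 3071075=0.00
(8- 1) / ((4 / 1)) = 7 / 4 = 1.75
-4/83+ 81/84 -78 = -77.08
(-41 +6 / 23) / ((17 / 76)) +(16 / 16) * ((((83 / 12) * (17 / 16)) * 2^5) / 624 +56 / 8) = -255818699 / 1463904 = -174.75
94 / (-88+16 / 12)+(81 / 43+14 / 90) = 48029 / 50310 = 0.95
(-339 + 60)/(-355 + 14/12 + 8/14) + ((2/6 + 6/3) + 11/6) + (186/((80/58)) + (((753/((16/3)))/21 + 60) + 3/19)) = 206.69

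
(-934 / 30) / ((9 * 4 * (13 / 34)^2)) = -134963 / 22815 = -5.92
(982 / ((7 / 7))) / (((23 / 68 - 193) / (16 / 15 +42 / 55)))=-20166352 / 2161665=-9.33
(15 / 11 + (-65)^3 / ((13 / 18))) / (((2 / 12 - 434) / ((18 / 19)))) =451735380 / 544027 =830.35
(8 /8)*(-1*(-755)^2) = -570025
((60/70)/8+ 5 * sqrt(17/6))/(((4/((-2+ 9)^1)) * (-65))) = -7 * sqrt(102)/312 - 3/1040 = -0.23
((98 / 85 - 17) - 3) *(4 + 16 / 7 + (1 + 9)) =-182628 / 595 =-306.94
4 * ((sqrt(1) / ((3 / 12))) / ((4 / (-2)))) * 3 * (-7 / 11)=15.27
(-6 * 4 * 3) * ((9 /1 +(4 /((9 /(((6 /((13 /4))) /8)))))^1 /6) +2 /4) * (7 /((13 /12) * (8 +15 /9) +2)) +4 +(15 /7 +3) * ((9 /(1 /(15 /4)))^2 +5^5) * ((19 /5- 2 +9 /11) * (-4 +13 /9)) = -66117829256 /449449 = -147108.64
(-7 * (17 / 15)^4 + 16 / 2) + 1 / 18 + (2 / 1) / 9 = -331169 / 101250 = -3.27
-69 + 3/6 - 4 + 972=1799/2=899.50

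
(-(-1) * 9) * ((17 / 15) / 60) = 17 / 100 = 0.17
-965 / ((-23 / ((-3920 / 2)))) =-1891400 / 23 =-82234.78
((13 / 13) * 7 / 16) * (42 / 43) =147 / 344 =0.43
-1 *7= -7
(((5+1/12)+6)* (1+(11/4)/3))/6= 3059/864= 3.54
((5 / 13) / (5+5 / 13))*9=9 / 14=0.64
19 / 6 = 3.17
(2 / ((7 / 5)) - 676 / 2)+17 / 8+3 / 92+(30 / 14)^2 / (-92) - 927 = -11373357 / 9016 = -1261.46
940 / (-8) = -235 / 2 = -117.50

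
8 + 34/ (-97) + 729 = 71455/ 97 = 736.65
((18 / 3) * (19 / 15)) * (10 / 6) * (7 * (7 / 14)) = 133 / 3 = 44.33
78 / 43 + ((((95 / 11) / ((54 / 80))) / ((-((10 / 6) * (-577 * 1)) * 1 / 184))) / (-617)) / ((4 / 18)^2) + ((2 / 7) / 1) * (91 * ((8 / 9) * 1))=24.84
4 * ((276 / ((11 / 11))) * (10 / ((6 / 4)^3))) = 29440 / 9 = 3271.11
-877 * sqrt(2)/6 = -206.71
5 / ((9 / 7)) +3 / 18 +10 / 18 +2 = 119 / 18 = 6.61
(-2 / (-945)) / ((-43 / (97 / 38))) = -97 / 772065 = -0.00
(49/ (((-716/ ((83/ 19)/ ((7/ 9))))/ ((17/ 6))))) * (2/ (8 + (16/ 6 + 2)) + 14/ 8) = -4296495/ 2067808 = -2.08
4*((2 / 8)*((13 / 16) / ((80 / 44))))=143 / 320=0.45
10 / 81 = 0.12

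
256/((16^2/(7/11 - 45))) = -488/11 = -44.36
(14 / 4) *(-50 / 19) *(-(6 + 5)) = 1925 / 19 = 101.32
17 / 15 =1.13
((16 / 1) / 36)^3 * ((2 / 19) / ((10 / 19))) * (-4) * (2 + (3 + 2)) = -1792 / 3645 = -0.49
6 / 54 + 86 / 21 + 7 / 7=5.21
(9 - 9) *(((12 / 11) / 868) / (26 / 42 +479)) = 0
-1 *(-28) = 28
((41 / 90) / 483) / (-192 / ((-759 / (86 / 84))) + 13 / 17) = 7667 / 8321490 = 0.00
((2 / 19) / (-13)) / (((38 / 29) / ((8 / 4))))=-0.01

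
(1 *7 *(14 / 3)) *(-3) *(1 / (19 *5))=-98 / 95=-1.03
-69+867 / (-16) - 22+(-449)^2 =201455.81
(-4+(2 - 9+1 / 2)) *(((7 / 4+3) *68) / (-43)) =78.87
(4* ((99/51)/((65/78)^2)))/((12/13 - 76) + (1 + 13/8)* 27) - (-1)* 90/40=-305307/742900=-0.41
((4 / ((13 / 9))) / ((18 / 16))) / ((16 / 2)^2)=1 / 26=0.04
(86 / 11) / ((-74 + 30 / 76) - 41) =-3268 / 47905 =-0.07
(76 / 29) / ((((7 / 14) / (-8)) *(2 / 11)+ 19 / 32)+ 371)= 26752 / 3793113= 0.01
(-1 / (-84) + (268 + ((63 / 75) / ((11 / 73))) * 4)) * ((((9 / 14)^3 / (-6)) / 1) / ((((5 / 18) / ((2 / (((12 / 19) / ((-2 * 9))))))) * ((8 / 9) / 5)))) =2507950720251 / 169030400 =14837.28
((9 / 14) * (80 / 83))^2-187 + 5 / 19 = -1195204028 / 6413659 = -186.35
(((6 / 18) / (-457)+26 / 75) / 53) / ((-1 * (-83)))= 11857 / 150775725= 0.00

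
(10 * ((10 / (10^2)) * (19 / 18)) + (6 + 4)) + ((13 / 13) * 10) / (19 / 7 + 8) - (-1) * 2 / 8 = 2203 / 180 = 12.24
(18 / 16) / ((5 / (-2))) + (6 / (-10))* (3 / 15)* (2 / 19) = -879 / 1900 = -0.46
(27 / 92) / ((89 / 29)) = 783 / 8188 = 0.10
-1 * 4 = -4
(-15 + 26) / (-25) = -11 / 25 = -0.44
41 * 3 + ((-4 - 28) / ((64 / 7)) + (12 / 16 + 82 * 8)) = 3105 / 4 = 776.25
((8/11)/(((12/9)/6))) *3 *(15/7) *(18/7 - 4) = -16200/539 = -30.06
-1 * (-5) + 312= 317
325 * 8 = 2600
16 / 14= 8 / 7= 1.14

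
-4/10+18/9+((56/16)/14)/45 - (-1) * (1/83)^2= 1991101/1240020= 1.61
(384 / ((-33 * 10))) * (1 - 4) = 192 / 55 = 3.49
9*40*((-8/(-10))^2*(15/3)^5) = 720000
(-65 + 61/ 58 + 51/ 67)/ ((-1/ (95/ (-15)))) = -4665355/ 11658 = -400.18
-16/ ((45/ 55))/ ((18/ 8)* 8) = -88/ 81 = -1.09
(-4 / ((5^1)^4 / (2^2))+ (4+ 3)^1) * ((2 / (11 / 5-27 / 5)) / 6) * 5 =-1453 / 400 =-3.63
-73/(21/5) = -365/21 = -17.38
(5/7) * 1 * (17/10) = 17/14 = 1.21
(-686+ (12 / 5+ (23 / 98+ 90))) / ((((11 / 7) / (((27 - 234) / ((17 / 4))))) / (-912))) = -109777518432 / 6545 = -16772730.09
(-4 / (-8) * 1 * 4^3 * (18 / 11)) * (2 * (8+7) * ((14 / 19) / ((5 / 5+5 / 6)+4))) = 41472 / 209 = 198.43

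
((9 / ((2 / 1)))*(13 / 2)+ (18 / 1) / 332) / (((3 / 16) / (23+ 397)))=5448240 / 83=65641.45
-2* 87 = -174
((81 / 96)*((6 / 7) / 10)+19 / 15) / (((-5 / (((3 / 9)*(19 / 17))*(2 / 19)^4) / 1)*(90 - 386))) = 4499 / 108720637200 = 0.00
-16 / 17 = -0.94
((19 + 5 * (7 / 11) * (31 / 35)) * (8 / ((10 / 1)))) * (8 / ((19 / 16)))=24576 / 209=117.59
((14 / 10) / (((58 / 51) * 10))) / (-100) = -357 / 290000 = -0.00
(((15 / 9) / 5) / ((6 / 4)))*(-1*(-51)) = 34 / 3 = 11.33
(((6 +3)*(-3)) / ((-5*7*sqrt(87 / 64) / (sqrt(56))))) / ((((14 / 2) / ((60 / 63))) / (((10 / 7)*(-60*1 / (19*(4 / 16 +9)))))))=-460800*sqrt(1218) / 48949187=-0.33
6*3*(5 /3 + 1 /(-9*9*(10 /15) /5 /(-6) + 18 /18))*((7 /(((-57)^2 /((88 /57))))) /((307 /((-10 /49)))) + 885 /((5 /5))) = 29938027145525 /928619433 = 32239.29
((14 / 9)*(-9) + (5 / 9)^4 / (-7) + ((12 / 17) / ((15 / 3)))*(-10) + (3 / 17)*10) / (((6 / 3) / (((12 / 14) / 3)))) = -10665689 / 5465313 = -1.95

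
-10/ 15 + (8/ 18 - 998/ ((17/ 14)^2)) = -677.07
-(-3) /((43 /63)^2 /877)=10442439 /1849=5647.61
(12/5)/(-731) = -12/3655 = -0.00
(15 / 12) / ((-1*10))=-1 / 8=-0.12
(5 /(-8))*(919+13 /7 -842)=-345 /7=-49.29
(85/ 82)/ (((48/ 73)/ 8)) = 6205/ 492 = 12.61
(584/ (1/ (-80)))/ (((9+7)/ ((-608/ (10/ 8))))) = 1420288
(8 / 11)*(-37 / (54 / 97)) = -14356 / 297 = -48.34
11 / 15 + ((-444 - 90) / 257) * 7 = -53243 / 3855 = -13.81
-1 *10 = -10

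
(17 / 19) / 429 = 17 / 8151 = 0.00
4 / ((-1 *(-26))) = 2 / 13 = 0.15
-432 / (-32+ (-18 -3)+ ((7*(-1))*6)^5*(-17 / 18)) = -432 / 123430555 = -0.00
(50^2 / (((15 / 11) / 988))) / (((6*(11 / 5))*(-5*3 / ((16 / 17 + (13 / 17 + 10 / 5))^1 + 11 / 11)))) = -19760000 / 459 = -43050.11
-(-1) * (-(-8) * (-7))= -56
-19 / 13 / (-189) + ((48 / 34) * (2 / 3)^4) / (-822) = 126929 / 17167059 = 0.01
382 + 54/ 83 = 31760/ 83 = 382.65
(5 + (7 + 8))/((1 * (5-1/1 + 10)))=10/7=1.43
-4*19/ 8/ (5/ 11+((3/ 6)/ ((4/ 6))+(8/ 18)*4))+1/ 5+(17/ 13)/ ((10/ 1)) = -2.85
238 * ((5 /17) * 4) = 280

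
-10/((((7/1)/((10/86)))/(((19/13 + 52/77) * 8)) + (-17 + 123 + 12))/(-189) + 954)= -161708400/15416583979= -0.01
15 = 15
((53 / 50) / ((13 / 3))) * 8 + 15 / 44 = 32859 / 14300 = 2.30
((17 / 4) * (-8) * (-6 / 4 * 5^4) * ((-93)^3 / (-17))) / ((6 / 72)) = 18098032500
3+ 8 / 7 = 29 / 7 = 4.14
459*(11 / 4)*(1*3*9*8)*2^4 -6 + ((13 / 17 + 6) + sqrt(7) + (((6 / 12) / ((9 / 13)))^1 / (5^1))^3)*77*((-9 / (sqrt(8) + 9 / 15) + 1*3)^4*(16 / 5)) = 4362375.81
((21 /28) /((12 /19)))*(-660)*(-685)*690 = 740878875 /2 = 370439437.50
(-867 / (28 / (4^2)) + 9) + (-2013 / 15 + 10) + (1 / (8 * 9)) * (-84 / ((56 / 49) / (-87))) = -292217 / 560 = -521.82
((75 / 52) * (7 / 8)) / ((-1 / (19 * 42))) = -1007.09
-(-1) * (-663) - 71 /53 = -35210 /53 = -664.34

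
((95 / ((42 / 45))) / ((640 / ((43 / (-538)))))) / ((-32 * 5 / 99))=242649 / 30851072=0.01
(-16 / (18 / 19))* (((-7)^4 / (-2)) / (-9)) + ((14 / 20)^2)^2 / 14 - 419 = -4328272217 / 1620000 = -2671.77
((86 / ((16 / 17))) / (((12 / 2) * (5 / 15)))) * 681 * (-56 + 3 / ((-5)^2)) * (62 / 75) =-7186233659 / 5000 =-1437246.73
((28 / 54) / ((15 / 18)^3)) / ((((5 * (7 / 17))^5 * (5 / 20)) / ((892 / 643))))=81056796416 / 603063671875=0.13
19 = 19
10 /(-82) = -5 /41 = -0.12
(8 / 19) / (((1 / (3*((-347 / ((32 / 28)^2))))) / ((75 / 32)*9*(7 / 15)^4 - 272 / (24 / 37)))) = 17070994997 / 121600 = 140386.47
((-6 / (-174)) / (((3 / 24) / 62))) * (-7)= -3472 / 29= -119.72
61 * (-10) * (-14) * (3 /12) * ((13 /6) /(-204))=-27755 /1224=-22.68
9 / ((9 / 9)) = 9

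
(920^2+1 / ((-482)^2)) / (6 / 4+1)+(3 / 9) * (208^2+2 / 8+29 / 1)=1230124506671 / 3484860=352991.08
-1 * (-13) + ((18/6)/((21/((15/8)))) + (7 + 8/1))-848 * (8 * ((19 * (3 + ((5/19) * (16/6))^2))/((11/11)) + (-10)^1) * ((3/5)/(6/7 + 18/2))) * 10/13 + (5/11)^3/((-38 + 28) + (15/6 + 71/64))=-1211243103211045/67768652952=-17873.21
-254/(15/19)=-321.73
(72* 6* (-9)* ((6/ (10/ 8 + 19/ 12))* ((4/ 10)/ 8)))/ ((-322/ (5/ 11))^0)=-34992/ 85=-411.67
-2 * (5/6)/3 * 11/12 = -55/108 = -0.51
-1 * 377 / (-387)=377 / 387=0.97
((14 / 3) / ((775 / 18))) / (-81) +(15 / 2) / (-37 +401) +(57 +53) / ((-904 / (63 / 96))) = -1668690397 / 27541987200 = -0.06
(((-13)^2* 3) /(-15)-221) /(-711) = 1274 /3555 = 0.36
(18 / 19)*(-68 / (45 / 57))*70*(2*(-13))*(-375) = -55692000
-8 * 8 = -64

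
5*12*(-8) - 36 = -516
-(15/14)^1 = -15/14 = -1.07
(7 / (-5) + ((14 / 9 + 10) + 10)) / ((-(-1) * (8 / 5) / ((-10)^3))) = -113375 / 9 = -12597.22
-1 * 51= -51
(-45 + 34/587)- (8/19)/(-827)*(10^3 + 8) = -44.43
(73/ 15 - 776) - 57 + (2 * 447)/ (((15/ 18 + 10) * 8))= -817.82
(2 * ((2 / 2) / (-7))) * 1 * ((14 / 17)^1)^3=-784 / 4913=-0.16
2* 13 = 26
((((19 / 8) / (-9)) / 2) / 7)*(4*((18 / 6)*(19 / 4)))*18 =-1083 / 56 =-19.34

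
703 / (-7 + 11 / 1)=703 / 4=175.75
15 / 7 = 2.14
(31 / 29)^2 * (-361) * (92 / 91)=-31916732 / 76531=-417.04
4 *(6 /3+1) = 12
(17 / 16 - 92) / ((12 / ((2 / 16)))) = -485 / 512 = -0.95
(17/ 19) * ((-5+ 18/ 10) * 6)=-1632/ 95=-17.18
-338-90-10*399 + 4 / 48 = -53015 / 12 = -4417.92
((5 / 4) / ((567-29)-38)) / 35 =1 / 14000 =0.00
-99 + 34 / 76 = -3745 / 38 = -98.55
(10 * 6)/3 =20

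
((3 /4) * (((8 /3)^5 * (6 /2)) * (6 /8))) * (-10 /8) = -2560 /9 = -284.44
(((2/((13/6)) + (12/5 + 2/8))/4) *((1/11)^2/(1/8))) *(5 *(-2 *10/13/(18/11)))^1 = -4645/16731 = -0.28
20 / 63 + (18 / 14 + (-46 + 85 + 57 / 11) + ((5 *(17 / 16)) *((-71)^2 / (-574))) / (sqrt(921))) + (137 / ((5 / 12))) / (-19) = 1874963 / 65835 - 428485 *sqrt(921) / 8458464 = 26.94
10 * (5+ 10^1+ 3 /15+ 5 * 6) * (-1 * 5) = -2260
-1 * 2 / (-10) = 1 / 5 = 0.20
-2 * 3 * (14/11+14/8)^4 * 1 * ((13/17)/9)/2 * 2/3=-4067709373/286729344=-14.19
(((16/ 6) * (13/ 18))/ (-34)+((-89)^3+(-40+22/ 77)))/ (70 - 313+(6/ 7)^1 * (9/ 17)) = 2265193181/ 779301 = 2906.70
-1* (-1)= 1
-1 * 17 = -17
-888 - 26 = -914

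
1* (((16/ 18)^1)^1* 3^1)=8/ 3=2.67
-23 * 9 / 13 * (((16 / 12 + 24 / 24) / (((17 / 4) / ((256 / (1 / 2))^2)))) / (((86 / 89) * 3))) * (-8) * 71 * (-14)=-59739580923904 / 9503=-6286391763.01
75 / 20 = 15 / 4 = 3.75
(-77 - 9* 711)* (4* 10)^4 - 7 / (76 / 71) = -1259970560497 / 76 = -16578560006.54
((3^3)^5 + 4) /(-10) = -14348911 /10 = -1434891.10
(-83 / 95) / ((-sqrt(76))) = 83*sqrt(19) / 3610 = 0.10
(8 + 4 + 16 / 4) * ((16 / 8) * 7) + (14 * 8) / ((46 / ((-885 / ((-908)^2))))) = 530948621 / 2370334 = 224.00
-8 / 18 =-4 / 9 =-0.44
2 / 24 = 1 / 12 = 0.08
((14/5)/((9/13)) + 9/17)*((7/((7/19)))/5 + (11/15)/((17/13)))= 3890888/195075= 19.95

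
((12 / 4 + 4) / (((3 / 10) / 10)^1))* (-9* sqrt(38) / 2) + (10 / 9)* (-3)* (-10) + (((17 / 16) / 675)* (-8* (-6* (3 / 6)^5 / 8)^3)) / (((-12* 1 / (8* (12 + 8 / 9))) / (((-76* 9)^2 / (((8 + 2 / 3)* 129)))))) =91584958243 / 2747596800 - 1050* sqrt(38) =-6439.30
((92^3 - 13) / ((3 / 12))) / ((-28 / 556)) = -432943300 / 7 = -61849042.86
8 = 8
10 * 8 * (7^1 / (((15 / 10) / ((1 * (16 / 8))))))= 2240 / 3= 746.67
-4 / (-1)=4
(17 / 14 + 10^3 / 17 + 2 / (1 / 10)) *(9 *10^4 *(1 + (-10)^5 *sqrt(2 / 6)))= 857205000 / 119 - 28573500000000 *sqrt(3) / 119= -415881483572.01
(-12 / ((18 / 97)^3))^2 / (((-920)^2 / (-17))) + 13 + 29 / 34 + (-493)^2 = 242992.02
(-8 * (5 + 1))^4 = 5308416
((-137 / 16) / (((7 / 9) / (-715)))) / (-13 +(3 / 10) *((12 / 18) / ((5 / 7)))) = -7346625 / 11872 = -618.82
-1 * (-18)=18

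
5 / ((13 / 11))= 55 / 13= 4.23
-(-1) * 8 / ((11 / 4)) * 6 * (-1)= -17.45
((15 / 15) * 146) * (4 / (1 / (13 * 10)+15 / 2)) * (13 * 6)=370110 / 61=6067.38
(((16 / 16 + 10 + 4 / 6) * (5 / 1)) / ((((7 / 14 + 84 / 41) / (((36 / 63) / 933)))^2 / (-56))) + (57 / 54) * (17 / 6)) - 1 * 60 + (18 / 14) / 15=-303024171779057 / 5323336201260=-56.92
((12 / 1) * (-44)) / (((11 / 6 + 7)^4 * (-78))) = 114048 / 102576253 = 0.00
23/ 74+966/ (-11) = -71231/ 814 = -87.51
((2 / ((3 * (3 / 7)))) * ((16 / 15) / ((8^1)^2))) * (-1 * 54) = -7 / 5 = -1.40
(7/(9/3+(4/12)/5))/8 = 105/368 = 0.29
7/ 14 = 0.50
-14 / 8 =-7 / 4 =-1.75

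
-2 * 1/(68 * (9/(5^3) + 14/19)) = -2375/65314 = -0.04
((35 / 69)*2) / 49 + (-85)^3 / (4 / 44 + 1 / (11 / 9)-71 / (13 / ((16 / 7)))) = 98973037745 / 1865346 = 53058.81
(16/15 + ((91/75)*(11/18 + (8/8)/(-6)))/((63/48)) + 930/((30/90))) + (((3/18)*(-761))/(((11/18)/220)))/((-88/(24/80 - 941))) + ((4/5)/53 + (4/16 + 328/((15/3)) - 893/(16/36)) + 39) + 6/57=-43714088713499/89723700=-487207.82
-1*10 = -10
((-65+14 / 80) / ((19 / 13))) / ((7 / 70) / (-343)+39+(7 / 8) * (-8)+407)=-11562187 / 114438444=-0.10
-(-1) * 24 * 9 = 216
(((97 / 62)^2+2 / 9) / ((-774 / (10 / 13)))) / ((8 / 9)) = -461845 / 154713312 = -0.00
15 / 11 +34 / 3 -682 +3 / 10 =-220771 / 330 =-669.00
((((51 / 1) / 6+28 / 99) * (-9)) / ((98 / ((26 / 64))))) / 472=-22607 / 32564224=-0.00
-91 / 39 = -7 / 3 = -2.33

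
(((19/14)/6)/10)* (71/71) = 19/840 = 0.02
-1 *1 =-1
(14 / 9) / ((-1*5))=-0.31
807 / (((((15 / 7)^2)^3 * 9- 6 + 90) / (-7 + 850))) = 26678910783 / 37466047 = 712.08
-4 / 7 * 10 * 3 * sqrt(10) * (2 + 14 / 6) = -520 * sqrt(10) / 7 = -234.91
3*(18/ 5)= 54/ 5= 10.80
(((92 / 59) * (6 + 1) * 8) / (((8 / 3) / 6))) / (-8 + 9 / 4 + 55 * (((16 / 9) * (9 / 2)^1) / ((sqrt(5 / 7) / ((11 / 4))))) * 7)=1066464 / 94812742229 + 314189568 * sqrt(35) / 94812742229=0.02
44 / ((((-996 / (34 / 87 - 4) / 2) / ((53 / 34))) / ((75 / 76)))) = 0.49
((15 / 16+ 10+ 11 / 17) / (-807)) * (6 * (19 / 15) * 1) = -59869 / 548760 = -0.11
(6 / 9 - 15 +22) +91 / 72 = 643 / 72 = 8.93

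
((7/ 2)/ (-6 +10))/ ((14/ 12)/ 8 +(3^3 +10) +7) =42/ 2119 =0.02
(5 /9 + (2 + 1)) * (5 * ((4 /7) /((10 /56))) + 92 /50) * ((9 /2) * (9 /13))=64224 /325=197.61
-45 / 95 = -9 / 19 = -0.47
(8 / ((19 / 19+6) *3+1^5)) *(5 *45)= 900 / 11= 81.82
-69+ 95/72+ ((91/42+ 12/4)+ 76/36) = -60.40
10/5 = 2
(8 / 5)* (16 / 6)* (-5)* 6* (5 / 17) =-640 / 17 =-37.65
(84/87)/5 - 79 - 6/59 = -675063/8555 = -78.91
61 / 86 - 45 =-3809 / 86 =-44.29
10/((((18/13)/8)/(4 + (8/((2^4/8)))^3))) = 35360/9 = 3928.89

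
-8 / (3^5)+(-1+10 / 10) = -8 / 243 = -0.03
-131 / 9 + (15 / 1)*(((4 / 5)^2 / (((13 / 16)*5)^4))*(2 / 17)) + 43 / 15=-159563665646 / 13655728125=-11.68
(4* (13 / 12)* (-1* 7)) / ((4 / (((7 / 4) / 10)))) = -637 / 480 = -1.33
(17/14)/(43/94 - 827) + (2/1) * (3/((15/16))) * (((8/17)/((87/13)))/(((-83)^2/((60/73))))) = -190854717699/134839481914165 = -0.00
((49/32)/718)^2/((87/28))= 16807/11481750528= 0.00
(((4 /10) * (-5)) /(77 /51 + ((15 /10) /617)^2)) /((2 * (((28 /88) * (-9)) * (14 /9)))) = 854266116 /5745380879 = 0.15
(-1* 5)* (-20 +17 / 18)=1715 / 18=95.28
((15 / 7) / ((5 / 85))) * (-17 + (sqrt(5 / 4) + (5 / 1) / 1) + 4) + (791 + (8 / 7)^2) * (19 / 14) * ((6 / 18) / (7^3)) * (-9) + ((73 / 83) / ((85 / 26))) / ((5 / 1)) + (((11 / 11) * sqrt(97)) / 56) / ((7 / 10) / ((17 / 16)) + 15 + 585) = -2496510893921 / 8300136950 + 85 * sqrt(97) / 2859136 + 255 * sqrt(5) / 14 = -260.05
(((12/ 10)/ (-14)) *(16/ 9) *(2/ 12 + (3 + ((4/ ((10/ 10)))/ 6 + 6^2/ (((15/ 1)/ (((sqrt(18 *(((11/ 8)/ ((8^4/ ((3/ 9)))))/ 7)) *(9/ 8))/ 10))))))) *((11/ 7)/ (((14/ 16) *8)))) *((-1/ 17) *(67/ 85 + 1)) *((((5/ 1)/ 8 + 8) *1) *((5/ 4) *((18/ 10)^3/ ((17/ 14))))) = 94616181 *sqrt(231)/ 1685159000000 + 107465292/ 150460625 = 0.72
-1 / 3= -0.33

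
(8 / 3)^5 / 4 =8192 / 243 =33.71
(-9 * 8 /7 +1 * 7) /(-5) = 23 /35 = 0.66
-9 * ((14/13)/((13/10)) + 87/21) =-52929/1183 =-44.74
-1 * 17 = -17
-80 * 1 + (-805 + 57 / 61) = -53928 / 61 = -884.07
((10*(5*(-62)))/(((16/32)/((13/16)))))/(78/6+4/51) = -385.18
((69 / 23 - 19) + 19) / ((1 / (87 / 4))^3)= 1975509 / 64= 30867.33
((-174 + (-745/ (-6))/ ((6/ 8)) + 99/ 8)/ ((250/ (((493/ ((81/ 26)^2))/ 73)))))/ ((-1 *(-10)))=23578711/ 21552885000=0.00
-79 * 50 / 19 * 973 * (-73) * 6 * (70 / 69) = 39279037000 / 437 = 89883379.86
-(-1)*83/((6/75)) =2075/2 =1037.50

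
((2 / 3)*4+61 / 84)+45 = 1355 / 28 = 48.39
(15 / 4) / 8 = 15 / 32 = 0.47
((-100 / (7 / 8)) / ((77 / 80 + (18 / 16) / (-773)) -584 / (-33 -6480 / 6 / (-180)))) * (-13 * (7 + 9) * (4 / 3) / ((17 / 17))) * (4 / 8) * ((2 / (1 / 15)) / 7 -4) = 370446336000 / 1848240653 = 200.43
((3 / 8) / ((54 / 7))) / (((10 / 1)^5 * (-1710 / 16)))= -7 / 1539000000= -0.00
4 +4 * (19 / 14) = 66 / 7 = 9.43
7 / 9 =0.78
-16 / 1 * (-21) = 336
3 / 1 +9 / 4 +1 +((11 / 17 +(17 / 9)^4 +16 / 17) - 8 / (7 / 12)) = 21404879 / 3123036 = 6.85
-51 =-51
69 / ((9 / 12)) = 92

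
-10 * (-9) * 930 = 83700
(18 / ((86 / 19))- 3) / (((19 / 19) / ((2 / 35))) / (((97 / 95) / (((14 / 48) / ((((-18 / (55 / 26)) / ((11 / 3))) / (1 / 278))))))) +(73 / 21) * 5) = 534284045568 / 9503231001805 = 0.06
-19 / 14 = -1.36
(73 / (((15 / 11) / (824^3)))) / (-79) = -449259407872 / 1185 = -379121863.18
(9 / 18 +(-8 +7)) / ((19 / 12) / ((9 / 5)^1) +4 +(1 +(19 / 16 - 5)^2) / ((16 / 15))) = -55296 / 2150333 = -0.03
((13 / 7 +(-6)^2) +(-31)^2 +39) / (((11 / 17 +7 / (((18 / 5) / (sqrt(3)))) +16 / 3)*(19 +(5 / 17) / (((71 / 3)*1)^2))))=1162124076753 / 86884226464- 107956881447*sqrt(3) / 24824064704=5.84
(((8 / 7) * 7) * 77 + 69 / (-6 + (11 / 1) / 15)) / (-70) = -47629 / 5530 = -8.61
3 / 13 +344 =4475 / 13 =344.23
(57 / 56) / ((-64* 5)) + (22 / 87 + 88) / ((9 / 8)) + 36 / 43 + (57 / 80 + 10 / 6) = 49269553859 / 603348480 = 81.66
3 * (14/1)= 42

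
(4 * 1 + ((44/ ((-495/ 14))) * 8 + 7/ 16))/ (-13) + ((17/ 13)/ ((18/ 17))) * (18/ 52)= 103669/ 121680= 0.85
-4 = -4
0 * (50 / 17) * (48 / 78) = 0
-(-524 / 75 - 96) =7724 / 75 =102.99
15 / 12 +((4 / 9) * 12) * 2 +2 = 13.92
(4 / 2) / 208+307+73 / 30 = 482731 / 1560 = 309.44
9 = 9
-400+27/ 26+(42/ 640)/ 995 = -1651381327/ 4139200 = -398.96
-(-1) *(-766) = -766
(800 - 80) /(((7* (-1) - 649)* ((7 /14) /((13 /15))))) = -78 /41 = -1.90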